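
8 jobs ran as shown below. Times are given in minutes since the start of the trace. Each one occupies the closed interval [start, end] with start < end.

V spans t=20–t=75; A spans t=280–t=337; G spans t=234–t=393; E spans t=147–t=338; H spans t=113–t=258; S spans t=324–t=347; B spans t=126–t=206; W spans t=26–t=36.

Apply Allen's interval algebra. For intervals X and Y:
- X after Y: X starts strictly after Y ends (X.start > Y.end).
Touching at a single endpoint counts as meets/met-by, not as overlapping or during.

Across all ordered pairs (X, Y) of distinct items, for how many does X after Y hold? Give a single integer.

Checking all 56 ordered pairs for relation 'after'; matching pairs in alphabetical order:
(A, B): A after B ✓
(A, H): A after H ✓
(A, V): A after V ✓
(A, W): A after W ✓
(B, V): B after V ✓
(B, W): B after W ✓
(E, V): E after V ✓
(E, W): E after W ✓
(G, B): G after B ✓
(G, V): G after V ✓
(G, W): G after W ✓
(H, V): H after V ✓
(H, W): H after W ✓
(S, B): S after B ✓
(S, H): S after H ✓
(S, V): S after V ✓
(S, W): S after W ✓
Count: 17.

17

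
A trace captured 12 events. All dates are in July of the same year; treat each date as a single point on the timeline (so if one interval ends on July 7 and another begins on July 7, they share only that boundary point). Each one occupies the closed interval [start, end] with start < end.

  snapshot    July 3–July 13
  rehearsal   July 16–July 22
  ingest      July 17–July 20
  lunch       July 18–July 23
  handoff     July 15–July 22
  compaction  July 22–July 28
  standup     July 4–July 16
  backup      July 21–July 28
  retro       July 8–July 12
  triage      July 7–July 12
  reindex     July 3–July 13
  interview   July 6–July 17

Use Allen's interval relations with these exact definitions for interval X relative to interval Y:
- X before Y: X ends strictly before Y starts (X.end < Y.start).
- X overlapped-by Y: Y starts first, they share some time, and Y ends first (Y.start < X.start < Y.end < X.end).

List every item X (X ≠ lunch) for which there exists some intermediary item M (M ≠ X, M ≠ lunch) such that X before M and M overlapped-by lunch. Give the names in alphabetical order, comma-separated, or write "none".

ingest, interview, reindex, retro, snapshot, standup, triage

Target lunch = [July 18, July 23].
Intermediaries M with M overlapped-by lunch: backup, compaction.
Via backup — items with X before backup: ingest, interview, reindex, retro, snapshot, standup, triage.
Via compaction — items with X before compaction: ingest, interview, reindex, retro, snapshot, standup, triage.
Union: ingest, interview, reindex, retro, snapshot, standup, triage.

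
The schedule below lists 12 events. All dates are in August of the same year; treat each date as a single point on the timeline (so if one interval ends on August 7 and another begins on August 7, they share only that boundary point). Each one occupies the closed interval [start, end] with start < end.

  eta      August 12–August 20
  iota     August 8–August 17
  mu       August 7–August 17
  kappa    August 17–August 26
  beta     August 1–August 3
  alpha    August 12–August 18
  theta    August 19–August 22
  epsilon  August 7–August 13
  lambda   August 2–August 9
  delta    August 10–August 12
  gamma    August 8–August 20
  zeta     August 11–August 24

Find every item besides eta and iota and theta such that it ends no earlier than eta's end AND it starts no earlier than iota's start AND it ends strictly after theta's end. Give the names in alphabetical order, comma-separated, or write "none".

kappa, zeta

Conditions: its end is no earlier than eta's end (X.end >= August 20) AND its start is no earlier than iota's start (X.start >= August 8) AND its end is strictly after theta's end (X.end > August 22).
alpha: end August 18 >= August 20? ✗; start August 12 >= August 8? ✓; end August 18 > August 22? ✗ → no.
beta: end August 3 >= August 20? ✗; start August 1 >= August 8? ✗; end August 3 > August 22? ✗ → no.
delta: end August 12 >= August 20? ✗; start August 10 >= August 8? ✓; end August 12 > August 22? ✗ → no.
epsilon: end August 13 >= August 20? ✗; start August 7 >= August 8? ✗; end August 13 > August 22? ✗ → no.
gamma: end August 20 >= August 20? ✓; start August 8 >= August 8? ✓; end August 20 > August 22? ✗ → no.
kappa: end August 26 >= August 20? ✓; start August 17 >= August 8? ✓; end August 26 > August 22? ✓ → yes.
lambda: end August 9 >= August 20? ✗; start August 2 >= August 8? ✗; end August 9 > August 22? ✗ → no.
mu: end August 17 >= August 20? ✗; start August 7 >= August 8? ✗; end August 17 > August 22? ✗ → no.
zeta: end August 24 >= August 20? ✓; start August 11 >= August 8? ✓; end August 24 > August 22? ✓ → yes.
Result: kappa, zeta.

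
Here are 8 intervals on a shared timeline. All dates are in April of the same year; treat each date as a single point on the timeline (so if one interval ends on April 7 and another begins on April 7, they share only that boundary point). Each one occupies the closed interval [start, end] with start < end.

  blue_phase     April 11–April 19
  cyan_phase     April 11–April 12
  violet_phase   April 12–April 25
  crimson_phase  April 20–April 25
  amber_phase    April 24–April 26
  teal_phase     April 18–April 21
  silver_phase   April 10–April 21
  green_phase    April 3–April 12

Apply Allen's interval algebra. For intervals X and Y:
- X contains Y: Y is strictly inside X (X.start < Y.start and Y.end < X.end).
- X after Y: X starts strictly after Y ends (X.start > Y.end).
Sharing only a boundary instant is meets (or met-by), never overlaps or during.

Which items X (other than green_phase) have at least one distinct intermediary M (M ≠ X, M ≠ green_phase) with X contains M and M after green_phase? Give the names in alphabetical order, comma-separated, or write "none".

Target green_phase = [April 3, April 12].
Intermediaries M with M after green_phase: amber_phase, crimson_phase, teal_phase.
Via amber_phase — items with X contains amber_phase: none.
Via crimson_phase — items with X contains crimson_phase: none.
Via teal_phase — items with X contains teal_phase: violet_phase.
Union: violet_phase.

violet_phase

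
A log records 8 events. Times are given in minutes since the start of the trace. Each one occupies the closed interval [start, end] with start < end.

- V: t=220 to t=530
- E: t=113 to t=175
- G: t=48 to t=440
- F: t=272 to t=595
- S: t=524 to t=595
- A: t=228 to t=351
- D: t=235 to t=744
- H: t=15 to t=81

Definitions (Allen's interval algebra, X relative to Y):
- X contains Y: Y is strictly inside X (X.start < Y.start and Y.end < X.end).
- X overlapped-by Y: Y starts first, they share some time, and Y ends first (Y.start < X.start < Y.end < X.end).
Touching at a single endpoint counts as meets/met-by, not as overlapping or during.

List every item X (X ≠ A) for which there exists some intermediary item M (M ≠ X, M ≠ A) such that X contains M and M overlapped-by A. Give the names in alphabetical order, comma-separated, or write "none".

D

Target A = [t=228, t=351].
Intermediaries M with M overlapped-by A: D, F.
Via D — items with X contains D: none.
Via F — items with X contains F: D.
Union: D.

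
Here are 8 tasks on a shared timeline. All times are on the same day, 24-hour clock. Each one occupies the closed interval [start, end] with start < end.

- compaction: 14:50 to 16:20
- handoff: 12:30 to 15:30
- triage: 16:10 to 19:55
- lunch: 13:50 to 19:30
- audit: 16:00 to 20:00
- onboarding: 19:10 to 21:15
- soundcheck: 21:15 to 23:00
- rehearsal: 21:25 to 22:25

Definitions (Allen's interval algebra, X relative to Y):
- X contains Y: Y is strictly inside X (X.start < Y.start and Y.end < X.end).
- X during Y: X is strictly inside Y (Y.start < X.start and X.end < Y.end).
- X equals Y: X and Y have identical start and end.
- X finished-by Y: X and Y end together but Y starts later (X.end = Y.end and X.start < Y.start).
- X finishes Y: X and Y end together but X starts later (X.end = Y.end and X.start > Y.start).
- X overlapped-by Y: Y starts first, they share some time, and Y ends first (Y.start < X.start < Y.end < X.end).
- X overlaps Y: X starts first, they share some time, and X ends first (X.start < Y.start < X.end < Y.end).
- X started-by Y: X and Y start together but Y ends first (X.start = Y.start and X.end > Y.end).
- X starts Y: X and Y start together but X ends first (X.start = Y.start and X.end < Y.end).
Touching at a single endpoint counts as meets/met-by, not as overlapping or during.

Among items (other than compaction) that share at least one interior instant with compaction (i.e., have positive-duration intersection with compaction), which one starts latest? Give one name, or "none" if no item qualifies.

triage

Target compaction = [14:50, 16:20].
audit [16:00, 20:00] → overlapped-by → candidate.
handoff [12:30, 15:30] → overlaps → candidate.
lunch [13:50, 19:30] → contains → candidate.
onboarding [19:10, 21:15] → after → excluded.
rehearsal [21:25, 22:25] → after → excluded.
soundcheck [21:15, 23:00] → after → excluded.
triage [16:10, 19:55] → overlapped-by → candidate.
Among candidates, latest start is 16:10 → triage.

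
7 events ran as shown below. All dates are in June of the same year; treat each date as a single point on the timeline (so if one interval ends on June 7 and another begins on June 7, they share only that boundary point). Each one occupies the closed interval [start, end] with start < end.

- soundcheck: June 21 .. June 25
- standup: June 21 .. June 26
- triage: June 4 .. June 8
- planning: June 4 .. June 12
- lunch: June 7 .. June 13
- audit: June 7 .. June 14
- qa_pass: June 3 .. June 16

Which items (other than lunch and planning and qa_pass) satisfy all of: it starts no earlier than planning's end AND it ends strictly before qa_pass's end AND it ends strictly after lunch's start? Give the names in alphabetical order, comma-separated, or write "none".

none

Conditions: its start is no earlier than planning's end (X.start >= June 12) AND its end is strictly before qa_pass's end (X.end < June 16) AND its end is strictly after lunch's start (X.end > June 7).
audit: start June 7 >= June 12? ✗; end June 14 < June 16? ✓; end June 14 > June 7? ✓ → no.
soundcheck: start June 21 >= June 12? ✓; end June 25 < June 16? ✗; end June 25 > June 7? ✓ → no.
standup: start June 21 >= June 12? ✓; end June 26 < June 16? ✗; end June 26 > June 7? ✓ → no.
triage: start June 4 >= June 12? ✗; end June 8 < June 16? ✓; end June 8 > June 7? ✓ → no.
Result: none.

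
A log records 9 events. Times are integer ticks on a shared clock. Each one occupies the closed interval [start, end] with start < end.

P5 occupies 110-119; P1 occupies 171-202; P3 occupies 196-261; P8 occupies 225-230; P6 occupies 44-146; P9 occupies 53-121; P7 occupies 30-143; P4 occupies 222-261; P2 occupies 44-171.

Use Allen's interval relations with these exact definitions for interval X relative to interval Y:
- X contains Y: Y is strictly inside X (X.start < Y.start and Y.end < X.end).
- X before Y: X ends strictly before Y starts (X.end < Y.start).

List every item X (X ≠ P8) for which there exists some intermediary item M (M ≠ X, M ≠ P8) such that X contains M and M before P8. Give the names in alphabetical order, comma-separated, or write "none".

P2, P6, P7, P9

Target P8 = [225, 230].
Intermediaries M with M before P8: P1, P2, P5, P6, P7, P9.
Via P1 — items with X contains P1: none.
Via P2 — items with X contains P2: none.
Via P5 — items with X contains P5: P2, P6, P7, P9.
Via P6 — items with X contains P6: none.
Via P7 — items with X contains P7: none.
Via P9 — items with X contains P9: P2, P6, P7.
Union: P2, P6, P7, P9.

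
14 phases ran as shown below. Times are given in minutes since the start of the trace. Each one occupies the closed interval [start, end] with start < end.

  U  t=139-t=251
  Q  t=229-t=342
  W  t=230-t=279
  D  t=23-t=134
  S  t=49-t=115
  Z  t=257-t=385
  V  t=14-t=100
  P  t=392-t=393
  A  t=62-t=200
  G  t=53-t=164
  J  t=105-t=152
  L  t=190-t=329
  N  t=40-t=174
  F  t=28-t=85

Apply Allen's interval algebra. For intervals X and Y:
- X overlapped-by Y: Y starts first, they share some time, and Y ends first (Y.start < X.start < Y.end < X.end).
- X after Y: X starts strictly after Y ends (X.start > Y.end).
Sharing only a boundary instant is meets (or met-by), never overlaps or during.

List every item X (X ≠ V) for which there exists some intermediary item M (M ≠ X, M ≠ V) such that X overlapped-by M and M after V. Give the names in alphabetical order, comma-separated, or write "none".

L, Q, U, W, Z

Target V = [t=14, t=100].
Intermediaries M with M after V: J, L, P, Q, U, W, Z.
Via J — items with X overlapped-by J: U.
Via L — items with X overlapped-by L: Q, Z.
Via P — items with X overlapped-by P: none.
Via Q — items with X overlapped-by Q: Z.
Via U — items with X overlapped-by U: L, Q, W.
Via W — items with X overlapped-by W: Z.
Via Z — items with X overlapped-by Z: none.
Union: L, Q, U, W, Z.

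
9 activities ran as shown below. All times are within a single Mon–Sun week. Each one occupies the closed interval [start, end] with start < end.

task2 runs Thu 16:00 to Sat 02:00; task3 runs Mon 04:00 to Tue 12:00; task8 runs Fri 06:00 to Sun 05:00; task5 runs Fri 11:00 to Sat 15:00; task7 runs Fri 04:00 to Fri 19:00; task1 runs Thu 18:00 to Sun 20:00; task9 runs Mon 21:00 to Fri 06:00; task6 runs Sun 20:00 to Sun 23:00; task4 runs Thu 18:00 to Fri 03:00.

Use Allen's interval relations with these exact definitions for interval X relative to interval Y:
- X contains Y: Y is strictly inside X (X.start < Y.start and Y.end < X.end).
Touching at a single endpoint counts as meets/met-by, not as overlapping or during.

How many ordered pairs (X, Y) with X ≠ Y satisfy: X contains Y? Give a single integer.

Checking all 72 ordered pairs for relation 'contains'; matching pairs in alphabetical order:
(task1, task5): task1 contains task5 ✓
(task1, task7): task1 contains task7 ✓
(task1, task8): task1 contains task8 ✓
(task2, task4): task2 contains task4 ✓
(task2, task7): task2 contains task7 ✓
(task8, task5): task8 contains task5 ✓
(task9, task4): task9 contains task4 ✓
Count: 7.

7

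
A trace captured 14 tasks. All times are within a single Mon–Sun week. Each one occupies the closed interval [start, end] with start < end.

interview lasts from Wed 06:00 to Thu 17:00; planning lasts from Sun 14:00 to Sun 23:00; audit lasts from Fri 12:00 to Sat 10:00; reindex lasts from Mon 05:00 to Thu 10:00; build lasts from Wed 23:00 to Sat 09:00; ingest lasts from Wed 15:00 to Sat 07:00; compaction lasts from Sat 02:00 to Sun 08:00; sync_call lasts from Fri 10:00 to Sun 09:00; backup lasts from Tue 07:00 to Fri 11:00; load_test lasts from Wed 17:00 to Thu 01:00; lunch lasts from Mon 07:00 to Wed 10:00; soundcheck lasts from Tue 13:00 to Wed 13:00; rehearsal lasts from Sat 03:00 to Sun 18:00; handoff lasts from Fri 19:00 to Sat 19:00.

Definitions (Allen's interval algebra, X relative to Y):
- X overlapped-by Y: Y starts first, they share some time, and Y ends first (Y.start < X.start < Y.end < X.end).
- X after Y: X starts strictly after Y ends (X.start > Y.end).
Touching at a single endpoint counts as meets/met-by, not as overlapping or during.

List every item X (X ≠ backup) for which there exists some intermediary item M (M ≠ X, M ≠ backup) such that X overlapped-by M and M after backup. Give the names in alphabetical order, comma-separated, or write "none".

Target backup = [Tue 07:00, Fri 11:00].
Intermediaries M with M after backup: audit, compaction, handoff, planning, rehearsal.
Via audit — items with X overlapped-by audit: compaction, handoff, rehearsal.
Via compaction — items with X overlapped-by compaction: rehearsal.
Via handoff — items with X overlapped-by handoff: compaction, rehearsal.
Via planning — items with X overlapped-by planning: none.
Via rehearsal — items with X overlapped-by rehearsal: planning.
Union: compaction, handoff, planning, rehearsal.

compaction, handoff, planning, rehearsal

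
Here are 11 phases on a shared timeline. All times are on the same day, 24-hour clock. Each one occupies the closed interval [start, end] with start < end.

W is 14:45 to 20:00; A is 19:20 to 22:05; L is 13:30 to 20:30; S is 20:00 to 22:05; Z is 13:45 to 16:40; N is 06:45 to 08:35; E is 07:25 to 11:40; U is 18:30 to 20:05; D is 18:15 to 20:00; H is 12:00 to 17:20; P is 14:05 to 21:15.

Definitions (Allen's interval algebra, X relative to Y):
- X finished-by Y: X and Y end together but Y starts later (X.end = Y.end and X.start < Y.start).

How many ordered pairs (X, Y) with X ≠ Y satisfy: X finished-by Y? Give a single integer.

2

Checking all 110 ordered pairs for relation 'finished-by'; matching pairs in alphabetical order:
(A, S): A finished-by S ✓
(W, D): W finished-by D ✓
Count: 2.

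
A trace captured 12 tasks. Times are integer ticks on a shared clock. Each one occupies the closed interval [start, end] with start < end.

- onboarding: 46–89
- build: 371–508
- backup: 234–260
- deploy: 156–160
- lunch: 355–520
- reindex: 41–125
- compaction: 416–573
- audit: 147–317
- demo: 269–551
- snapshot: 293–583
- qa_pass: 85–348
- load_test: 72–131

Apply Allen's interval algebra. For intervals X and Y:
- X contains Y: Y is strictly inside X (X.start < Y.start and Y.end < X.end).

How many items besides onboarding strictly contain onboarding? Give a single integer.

1

Target onboarding = [46, 89].
audit [147, 317] → after → no.
backup [234, 260] → after → no.
build [371, 508] → after → no.
compaction [416, 573] → after → no.
demo [269, 551] → after → no.
deploy [156, 160] → after → no.
load_test [72, 131] → overlapped-by → no.
lunch [355, 520] → after → no.
qa_pass [85, 348] → overlapped-by → no.
reindex [41, 125] → contains → counts.
snapshot [293, 583] → after → no.
Total: 1.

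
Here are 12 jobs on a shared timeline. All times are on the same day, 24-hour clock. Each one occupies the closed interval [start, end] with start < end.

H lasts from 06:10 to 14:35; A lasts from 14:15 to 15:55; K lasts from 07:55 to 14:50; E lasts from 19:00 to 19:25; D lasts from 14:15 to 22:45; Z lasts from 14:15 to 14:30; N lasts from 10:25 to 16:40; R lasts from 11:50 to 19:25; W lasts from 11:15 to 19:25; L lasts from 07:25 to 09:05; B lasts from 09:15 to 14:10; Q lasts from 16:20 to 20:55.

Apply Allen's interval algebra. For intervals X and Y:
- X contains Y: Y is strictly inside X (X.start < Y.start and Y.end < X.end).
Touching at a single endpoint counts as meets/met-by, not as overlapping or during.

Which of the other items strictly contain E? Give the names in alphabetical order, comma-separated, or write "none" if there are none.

D, Q

Target E = [19:00, 19:25].
A [14:15, 15:55] → before → no.
B [09:15, 14:10] → before → no.
D [14:15, 22:45] → contains → yes.
H [06:10, 14:35] → before → no.
K [07:55, 14:50] → before → no.
L [07:25, 09:05] → before → no.
N [10:25, 16:40] → before → no.
Q [16:20, 20:55] → contains → yes.
R [11:50, 19:25] → finished-by → no.
W [11:15, 19:25] → finished-by → no.
Z [14:15, 14:30] → before → no.
Result: D, Q.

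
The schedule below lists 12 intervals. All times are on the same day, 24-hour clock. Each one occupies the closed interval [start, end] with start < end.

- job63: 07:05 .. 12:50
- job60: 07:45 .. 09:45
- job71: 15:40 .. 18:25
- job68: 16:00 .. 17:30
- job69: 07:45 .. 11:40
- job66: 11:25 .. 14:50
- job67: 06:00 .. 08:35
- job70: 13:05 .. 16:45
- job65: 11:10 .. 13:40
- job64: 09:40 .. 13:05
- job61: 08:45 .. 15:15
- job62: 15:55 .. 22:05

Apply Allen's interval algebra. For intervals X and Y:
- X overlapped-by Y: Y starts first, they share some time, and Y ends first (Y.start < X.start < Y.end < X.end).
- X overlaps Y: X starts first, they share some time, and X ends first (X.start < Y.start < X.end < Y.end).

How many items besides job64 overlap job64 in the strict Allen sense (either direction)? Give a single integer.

5

Target job64 = [09:40, 13:05].
job60 [07:45, 09:45] → overlaps → counts.
job61 [08:45, 15:15] → contains → no.
job62 [15:55, 22:05] → after → no.
job63 [07:05, 12:50] → overlaps → counts.
job65 [11:10, 13:40] → overlapped-by → counts.
job66 [11:25, 14:50] → overlapped-by → counts.
job67 [06:00, 08:35] → before → no.
job68 [16:00, 17:30] → after → no.
job69 [07:45, 11:40] → overlaps → counts.
job70 [13:05, 16:45] → met-by → no.
job71 [15:40, 18:25] → after → no.
Total: 5.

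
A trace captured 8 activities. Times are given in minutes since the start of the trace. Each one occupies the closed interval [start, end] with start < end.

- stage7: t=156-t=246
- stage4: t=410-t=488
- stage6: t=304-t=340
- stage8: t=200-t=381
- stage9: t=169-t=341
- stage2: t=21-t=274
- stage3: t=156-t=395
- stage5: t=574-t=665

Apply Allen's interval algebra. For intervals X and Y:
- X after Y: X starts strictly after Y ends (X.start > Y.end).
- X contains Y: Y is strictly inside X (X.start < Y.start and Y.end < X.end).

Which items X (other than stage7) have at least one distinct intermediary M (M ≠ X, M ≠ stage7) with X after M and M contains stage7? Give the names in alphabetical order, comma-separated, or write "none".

stage4, stage5, stage6

Target stage7 = [t=156, t=246].
Intermediaries M with M contains stage7: stage2.
Via stage2 — items with X after stage2: stage4, stage5, stage6.
Union: stage4, stage5, stage6.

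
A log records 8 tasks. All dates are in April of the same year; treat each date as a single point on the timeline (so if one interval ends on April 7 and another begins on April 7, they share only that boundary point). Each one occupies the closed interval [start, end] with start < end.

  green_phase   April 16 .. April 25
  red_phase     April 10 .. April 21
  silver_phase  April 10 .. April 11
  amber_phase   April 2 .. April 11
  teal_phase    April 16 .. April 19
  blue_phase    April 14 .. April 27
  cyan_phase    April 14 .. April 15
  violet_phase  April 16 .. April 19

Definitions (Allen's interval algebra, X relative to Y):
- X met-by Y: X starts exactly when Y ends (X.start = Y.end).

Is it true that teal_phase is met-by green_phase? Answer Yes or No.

teal_phase = [April 16, April 19], green_phase = [April 16, April 25].
Actual relation of teal_phase to green_phase: starts.
Asked whether 'met-by' holds → No.

No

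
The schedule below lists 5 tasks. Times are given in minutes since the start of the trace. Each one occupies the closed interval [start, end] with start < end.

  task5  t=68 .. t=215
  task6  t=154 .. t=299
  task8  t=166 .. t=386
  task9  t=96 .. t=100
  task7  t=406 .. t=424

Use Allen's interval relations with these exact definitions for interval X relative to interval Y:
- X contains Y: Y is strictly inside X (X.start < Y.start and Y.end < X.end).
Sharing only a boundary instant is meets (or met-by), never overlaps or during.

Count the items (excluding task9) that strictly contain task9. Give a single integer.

Target task9 = [t=96, t=100].
task5 [t=68, t=215] → contains → counts.
task6 [t=154, t=299] → after → no.
task7 [t=406, t=424] → after → no.
task8 [t=166, t=386] → after → no.
Total: 1.

1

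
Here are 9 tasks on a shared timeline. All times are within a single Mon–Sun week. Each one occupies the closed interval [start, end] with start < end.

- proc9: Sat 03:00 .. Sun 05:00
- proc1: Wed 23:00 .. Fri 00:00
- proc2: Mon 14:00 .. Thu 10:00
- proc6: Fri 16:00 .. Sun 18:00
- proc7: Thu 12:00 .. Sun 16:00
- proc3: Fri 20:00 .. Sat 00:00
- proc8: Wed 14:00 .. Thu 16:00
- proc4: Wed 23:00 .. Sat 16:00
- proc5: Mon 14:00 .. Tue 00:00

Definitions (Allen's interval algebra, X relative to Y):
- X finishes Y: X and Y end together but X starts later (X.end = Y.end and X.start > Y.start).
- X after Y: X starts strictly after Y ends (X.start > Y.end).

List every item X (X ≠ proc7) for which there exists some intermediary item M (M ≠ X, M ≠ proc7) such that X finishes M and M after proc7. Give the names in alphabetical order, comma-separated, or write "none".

none

Target proc7 = [Thu 12:00, Sun 16:00].
Intermediaries M with M after proc7: none.
Union: none.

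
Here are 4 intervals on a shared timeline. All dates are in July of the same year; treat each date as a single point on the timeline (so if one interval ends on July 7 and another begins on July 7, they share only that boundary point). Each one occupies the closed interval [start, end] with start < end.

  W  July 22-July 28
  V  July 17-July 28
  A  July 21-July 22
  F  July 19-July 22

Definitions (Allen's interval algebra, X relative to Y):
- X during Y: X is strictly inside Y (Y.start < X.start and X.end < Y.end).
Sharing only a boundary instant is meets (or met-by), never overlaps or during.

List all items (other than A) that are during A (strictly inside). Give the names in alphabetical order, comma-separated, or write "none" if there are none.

Target A = [July 21, July 22].
F [July 19, July 22] → finished-by → no.
V [July 17, July 28] → contains → no.
W [July 22, July 28] → met-by → no.
Result: none.

none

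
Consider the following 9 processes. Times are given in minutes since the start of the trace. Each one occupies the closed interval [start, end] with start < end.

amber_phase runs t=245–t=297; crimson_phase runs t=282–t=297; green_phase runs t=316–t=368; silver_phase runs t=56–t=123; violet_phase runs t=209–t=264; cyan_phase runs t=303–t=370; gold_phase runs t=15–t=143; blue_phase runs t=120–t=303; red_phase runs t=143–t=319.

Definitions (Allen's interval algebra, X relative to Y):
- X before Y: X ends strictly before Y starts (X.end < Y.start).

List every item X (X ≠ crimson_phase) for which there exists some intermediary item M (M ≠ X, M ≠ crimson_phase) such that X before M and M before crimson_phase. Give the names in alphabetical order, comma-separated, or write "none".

gold_phase, silver_phase

Target crimson_phase = [t=282, t=297].
Intermediaries M with M before crimson_phase: gold_phase, silver_phase, violet_phase.
Via gold_phase — items with X before gold_phase: none.
Via silver_phase — items with X before silver_phase: none.
Via violet_phase — items with X before violet_phase: gold_phase, silver_phase.
Union: gold_phase, silver_phase.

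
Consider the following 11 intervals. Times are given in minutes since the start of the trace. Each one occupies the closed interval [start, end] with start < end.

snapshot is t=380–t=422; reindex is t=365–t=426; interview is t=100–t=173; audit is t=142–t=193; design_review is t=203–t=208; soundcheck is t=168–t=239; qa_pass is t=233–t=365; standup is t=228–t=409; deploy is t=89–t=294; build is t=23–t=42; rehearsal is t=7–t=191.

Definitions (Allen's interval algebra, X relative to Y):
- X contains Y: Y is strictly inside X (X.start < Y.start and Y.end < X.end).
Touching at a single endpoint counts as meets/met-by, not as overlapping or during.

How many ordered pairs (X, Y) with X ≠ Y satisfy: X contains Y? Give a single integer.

9

Checking all 110 ordered pairs for relation 'contains'; matching pairs in alphabetical order:
(deploy, audit): deploy contains audit ✓
(deploy, design_review): deploy contains design_review ✓
(deploy, interview): deploy contains interview ✓
(deploy, soundcheck): deploy contains soundcheck ✓
(rehearsal, build): rehearsal contains build ✓
(rehearsal, interview): rehearsal contains interview ✓
(reindex, snapshot): reindex contains snapshot ✓
(soundcheck, design_review): soundcheck contains design_review ✓
(standup, qa_pass): standup contains qa_pass ✓
Count: 9.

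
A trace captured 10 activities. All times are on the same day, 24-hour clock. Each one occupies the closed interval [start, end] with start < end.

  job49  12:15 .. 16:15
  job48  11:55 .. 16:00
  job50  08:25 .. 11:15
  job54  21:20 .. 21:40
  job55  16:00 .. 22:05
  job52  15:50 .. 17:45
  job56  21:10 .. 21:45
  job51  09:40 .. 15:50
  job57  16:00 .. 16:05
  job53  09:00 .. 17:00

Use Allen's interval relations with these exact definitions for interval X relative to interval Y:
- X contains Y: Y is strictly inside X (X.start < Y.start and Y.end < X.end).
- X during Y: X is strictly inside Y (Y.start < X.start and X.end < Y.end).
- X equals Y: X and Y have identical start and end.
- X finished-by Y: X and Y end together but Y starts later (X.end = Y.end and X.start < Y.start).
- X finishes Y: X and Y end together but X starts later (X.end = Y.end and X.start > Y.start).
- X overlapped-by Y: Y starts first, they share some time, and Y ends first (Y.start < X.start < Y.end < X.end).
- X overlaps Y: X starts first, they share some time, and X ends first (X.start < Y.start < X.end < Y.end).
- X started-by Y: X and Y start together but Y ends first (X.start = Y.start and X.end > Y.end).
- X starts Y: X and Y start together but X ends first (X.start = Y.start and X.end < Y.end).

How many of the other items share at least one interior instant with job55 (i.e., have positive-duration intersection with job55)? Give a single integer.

Target job55 = [16:00, 22:05].
job48 [11:55, 16:00] → meets → no.
job49 [12:15, 16:15] → overlaps → counts.
job50 [08:25, 11:15] → before → no.
job51 [09:40, 15:50] → before → no.
job52 [15:50, 17:45] → overlaps → counts.
job53 [09:00, 17:00] → overlaps → counts.
job54 [21:20, 21:40] → during → counts.
job56 [21:10, 21:45] → during → counts.
job57 [16:00, 16:05] → starts → counts.
Total: 6.

6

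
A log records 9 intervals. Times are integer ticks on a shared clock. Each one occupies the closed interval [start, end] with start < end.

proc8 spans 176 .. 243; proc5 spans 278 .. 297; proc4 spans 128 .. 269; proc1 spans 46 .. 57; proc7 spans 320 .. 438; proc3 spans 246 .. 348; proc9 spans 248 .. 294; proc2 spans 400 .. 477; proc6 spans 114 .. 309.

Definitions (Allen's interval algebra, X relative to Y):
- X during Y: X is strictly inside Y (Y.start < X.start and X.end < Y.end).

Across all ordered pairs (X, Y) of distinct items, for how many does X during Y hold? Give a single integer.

7

Checking all 72 ordered pairs for relation 'during'; matching pairs in alphabetical order:
(proc4, proc6): proc4 during proc6 ✓
(proc5, proc3): proc5 during proc3 ✓
(proc5, proc6): proc5 during proc6 ✓
(proc8, proc4): proc8 during proc4 ✓
(proc8, proc6): proc8 during proc6 ✓
(proc9, proc3): proc9 during proc3 ✓
(proc9, proc6): proc9 during proc6 ✓
Count: 7.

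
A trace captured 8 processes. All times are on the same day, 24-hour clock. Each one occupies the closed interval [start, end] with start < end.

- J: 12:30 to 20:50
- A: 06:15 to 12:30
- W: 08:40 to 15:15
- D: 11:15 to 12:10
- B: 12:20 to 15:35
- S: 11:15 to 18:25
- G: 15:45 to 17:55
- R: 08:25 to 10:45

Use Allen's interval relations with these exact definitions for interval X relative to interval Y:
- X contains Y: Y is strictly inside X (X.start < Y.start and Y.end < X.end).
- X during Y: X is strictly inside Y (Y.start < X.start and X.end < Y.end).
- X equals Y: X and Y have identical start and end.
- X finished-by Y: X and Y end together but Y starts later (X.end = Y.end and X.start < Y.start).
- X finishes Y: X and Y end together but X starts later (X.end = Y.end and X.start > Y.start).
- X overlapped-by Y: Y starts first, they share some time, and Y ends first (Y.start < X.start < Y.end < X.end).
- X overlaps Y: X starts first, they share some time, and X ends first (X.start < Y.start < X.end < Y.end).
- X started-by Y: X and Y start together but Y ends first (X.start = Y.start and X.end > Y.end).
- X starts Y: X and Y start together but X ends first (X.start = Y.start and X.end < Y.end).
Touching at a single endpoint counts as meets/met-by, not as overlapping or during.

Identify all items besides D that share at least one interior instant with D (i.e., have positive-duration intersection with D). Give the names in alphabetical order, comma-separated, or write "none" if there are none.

A, S, W

Target D = [11:15, 12:10].
A [06:15, 12:30] → contains → yes.
B [12:20, 15:35] → after → no.
G [15:45, 17:55] → after → no.
J [12:30, 20:50] → after → no.
R [08:25, 10:45] → before → no.
S [11:15, 18:25] → started-by → yes.
W [08:40, 15:15] → contains → yes.
Result: A, S, W.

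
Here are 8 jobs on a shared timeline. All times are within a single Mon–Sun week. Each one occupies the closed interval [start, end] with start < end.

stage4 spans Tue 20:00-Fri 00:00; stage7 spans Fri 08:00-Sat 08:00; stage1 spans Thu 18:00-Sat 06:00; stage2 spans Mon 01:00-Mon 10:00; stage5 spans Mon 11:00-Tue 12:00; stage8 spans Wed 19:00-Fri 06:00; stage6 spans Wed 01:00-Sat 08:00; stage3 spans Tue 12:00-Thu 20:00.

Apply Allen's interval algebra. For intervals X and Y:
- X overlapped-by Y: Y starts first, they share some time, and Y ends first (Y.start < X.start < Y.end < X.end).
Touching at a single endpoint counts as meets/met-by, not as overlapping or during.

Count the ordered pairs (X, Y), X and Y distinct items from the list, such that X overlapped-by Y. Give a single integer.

9

Checking all 56 ordered pairs for relation 'overlapped-by'; matching pairs in alphabetical order:
(stage1, stage3): stage1 overlapped-by stage3 ✓
(stage1, stage4): stage1 overlapped-by stage4 ✓
(stage1, stage8): stage1 overlapped-by stage8 ✓
(stage4, stage3): stage4 overlapped-by stage3 ✓
(stage6, stage3): stage6 overlapped-by stage3 ✓
(stage6, stage4): stage6 overlapped-by stage4 ✓
(stage7, stage1): stage7 overlapped-by stage1 ✓
(stage8, stage3): stage8 overlapped-by stage3 ✓
(stage8, stage4): stage8 overlapped-by stage4 ✓
Count: 9.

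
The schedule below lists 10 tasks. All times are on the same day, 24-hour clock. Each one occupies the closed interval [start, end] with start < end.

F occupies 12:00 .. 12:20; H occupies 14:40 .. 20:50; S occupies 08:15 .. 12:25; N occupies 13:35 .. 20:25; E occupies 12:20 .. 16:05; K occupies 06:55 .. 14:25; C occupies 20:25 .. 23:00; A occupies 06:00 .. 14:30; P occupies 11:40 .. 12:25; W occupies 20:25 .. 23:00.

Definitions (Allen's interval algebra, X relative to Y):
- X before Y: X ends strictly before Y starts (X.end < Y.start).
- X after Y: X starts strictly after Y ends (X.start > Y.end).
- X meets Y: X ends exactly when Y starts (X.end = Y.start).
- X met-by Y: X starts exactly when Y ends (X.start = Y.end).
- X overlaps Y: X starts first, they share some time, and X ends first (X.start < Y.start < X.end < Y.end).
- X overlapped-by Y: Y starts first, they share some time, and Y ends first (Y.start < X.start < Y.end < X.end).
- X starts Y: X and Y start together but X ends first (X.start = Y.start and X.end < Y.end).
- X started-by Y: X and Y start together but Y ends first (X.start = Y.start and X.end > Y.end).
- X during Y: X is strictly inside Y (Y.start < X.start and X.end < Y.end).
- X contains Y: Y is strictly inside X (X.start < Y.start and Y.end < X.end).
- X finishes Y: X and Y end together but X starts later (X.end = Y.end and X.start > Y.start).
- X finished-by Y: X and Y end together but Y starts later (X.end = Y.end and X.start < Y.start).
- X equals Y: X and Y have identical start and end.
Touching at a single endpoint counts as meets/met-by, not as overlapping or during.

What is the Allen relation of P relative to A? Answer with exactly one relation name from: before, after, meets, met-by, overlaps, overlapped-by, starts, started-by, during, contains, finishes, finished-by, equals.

during

P = [11:40, 12:25]; A = [06:00, 14:30].
Compare endpoints: P.start > A.start, P.start < A.end, P.end > A.start, P.end < A.end.
That pattern is 'during'.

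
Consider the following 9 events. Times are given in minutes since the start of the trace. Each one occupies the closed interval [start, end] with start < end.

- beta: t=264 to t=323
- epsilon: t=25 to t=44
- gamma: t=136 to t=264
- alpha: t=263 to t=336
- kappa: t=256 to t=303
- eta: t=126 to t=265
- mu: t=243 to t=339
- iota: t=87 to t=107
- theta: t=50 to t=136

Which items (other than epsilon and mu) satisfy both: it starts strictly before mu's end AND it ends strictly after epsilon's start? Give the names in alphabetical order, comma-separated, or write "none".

Conditions: its start is strictly before mu's end (X.start < t=339) AND its end is strictly after epsilon's start (X.end > t=25).
alpha: start t=263 < t=339? ✓; end t=336 > t=25? ✓ → yes.
beta: start t=264 < t=339? ✓; end t=323 > t=25? ✓ → yes.
eta: start t=126 < t=339? ✓; end t=265 > t=25? ✓ → yes.
gamma: start t=136 < t=339? ✓; end t=264 > t=25? ✓ → yes.
iota: start t=87 < t=339? ✓; end t=107 > t=25? ✓ → yes.
kappa: start t=256 < t=339? ✓; end t=303 > t=25? ✓ → yes.
theta: start t=50 < t=339? ✓; end t=136 > t=25? ✓ → yes.
Result: alpha, beta, eta, gamma, iota, kappa, theta.

alpha, beta, eta, gamma, iota, kappa, theta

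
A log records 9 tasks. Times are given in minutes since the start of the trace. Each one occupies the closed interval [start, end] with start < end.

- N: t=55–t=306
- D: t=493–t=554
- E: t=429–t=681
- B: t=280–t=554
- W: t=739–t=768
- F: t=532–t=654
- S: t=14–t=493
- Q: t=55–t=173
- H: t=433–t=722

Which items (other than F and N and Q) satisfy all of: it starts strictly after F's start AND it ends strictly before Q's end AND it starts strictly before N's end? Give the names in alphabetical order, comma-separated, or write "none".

none

Conditions: its start is strictly after F's start (X.start > t=532) AND its end is strictly before Q's end (X.end < t=173) AND its start is strictly before N's end (X.start < t=306).
B: start t=280 > t=532? ✗; end t=554 < t=173? ✗; start t=280 < t=306? ✓ → no.
D: start t=493 > t=532? ✗; end t=554 < t=173? ✗; start t=493 < t=306? ✗ → no.
E: start t=429 > t=532? ✗; end t=681 < t=173? ✗; start t=429 < t=306? ✗ → no.
H: start t=433 > t=532? ✗; end t=722 < t=173? ✗; start t=433 < t=306? ✗ → no.
S: start t=14 > t=532? ✗; end t=493 < t=173? ✗; start t=14 < t=306? ✓ → no.
W: start t=739 > t=532? ✓; end t=768 < t=173? ✗; start t=739 < t=306? ✗ → no.
Result: none.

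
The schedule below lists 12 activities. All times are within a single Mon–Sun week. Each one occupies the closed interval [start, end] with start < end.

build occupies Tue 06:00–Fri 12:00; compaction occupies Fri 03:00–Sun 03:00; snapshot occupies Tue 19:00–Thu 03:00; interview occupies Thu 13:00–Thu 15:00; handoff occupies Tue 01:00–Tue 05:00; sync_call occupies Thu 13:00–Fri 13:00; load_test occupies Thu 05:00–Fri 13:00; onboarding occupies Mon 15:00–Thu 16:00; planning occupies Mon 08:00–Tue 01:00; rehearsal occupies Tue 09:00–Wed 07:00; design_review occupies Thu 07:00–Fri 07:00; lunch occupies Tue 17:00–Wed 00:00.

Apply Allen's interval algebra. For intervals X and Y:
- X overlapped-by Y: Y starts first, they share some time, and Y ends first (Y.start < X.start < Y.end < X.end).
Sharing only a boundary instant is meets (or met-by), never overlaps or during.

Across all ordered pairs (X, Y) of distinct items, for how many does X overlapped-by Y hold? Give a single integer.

Checking all 132 ordered pairs for relation 'overlapped-by'; matching pairs in alphabetical order:
(build, onboarding): build overlapped-by onboarding ✓
(compaction, build): compaction overlapped-by build ✓
(compaction, design_review): compaction overlapped-by design_review ✓
(compaction, load_test): compaction overlapped-by load_test ✓
(compaction, sync_call): compaction overlapped-by sync_call ✓
(design_review, onboarding): design_review overlapped-by onboarding ✓
(load_test, build): load_test overlapped-by build ✓
(load_test, onboarding): load_test overlapped-by onboarding ✓
(onboarding, planning): onboarding overlapped-by planning ✓
(snapshot, lunch): snapshot overlapped-by lunch ✓
(snapshot, rehearsal): snapshot overlapped-by rehearsal ✓
(sync_call, build): sync_call overlapped-by build ✓
(sync_call, design_review): sync_call overlapped-by design_review ✓
(sync_call, onboarding): sync_call overlapped-by onboarding ✓
Count: 14.

14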